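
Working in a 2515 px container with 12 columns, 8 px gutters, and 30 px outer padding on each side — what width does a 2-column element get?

402.5 px

Take off 60 px of margins, leaving 2455 px.
12 columns + 11 gutters: 12c + 11·8 = 2455.
12c = 2455 − 88 = 2367, so c = 197.25 px.
Span of 2: 2·197.25 + 1·8 = 394.5 + 8 = 402.5 px.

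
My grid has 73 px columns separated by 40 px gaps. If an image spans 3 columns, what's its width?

299 px

3 columns plus 2 gaps: 219 + 80 = 299 px.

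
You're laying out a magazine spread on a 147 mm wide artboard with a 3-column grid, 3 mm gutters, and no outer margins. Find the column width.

47 mm

3 columns + 2 gutters: 3c + 2·3 = 147.
3c = 147 − 6 = 141, so c = 47 mm.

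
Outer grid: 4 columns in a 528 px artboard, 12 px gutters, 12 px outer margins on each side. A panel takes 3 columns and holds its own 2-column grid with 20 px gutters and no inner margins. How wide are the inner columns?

Subtract both margins: 528 − 2·12 = 504 px.
4 columns + 3 gutters: 4c + 3·12 = 504.
4c = 504 − 36 = 468, so c = 117 px.
Span of 3: 3·117 + 2·12 = 351 + 24 = 375 px.
375 − 1·20 = 355; ÷2 gives d = 177.5 px.

177.5 px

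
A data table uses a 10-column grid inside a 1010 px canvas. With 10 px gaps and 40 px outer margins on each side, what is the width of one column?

84 px

Take off 80 px of margins, leaving 930 px.
Subtracting 9 gaps of 10 leaves 840 for 10 columns, so c = 84 px.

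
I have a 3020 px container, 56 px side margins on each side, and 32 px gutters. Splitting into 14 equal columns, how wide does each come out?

178 px

Take off 112 px of margins, leaving 2908 px.
14c + 13·32 = 2908 → 14c = 2492 → c = 178 px.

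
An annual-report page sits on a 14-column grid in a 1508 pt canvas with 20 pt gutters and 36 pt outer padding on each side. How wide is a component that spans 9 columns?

Inside the margins: 1508 − 72 = 1436 pt.
Subtracting 13 gutters of 20 leaves 1176 for 14 columns, so c = 84 pt.
9 columns plus 8 gutters: 756 + 160 = 916 pt.

916 pt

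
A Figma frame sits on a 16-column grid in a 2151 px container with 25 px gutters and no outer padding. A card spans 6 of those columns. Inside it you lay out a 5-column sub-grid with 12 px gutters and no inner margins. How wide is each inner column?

148.6 px

2151 − 15·25 = 1776; ÷16 gives c = 111 px.
Span of 6: 6·111 + 5·25 = 666 + 125 = 791 px.
Subtracting 4 gutters of 12 leaves 743 for 5 columns, so d = 148.6 px.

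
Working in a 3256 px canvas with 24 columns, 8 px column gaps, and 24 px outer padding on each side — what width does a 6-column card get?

Subtract both margins: 3256 − 2·24 = 3208 px.
24 columns + 23 column gaps: 24c + 23·8 = 3208.
24c = 3208 − 184 = 3024, so c = 126 px.
6 columns plus 5 column gaps: 756 + 40 = 796 px.

796 px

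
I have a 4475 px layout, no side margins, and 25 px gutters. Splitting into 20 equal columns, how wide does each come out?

200 px

20c + 19·25 = 4475 → 20c = 4000 → c = 200 px.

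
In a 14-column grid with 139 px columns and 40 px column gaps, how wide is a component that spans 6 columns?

1034 px

6-column span = 6·139 + 5·40 = 1034 px.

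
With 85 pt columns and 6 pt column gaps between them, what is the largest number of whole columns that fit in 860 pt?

9 columns

9 columns: 9·85 + 8·6 = 813 pt ≤ 860.
10 columns: 904 pt > 860. So 9.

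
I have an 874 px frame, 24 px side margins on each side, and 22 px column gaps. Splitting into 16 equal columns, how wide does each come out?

Content width = 874 − 2·24 = 826 px.
Subtracting 15 column gaps of 22 leaves 496 for 16 columns, so c = 31 px.

31 px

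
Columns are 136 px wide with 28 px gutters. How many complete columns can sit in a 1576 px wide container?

9 columns

k columns need k·136 + (k−1)·28 = k·164 − 28.
k·164 − 28 ≤ 1576 → k ≤ 1604 / 164 ≈ 9.78, so k = 9.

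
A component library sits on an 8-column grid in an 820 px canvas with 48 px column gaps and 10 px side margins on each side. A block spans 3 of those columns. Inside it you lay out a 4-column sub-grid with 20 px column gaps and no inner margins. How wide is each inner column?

Inside the margins: 820 − 20 = 800 px.
8c + 7·48 = 800 → 8c = 464 → c = 58 px.
3 columns plus 2 column gaps: 174 + 96 = 270 px.
4 columns + 3 column gaps: 4d + 3·20 = 270.
4d = 270 − 60 = 210, so d = 52.5 px.

52.5 px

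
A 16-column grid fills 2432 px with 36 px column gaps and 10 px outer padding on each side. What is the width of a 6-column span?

882 px

Subtract both margins: 2432 − 2·10 = 2412 px.
Subtracting 15 column gaps of 36 leaves 1872 for 16 columns, so c = 117 px.
6 columns plus 5 column gaps: 702 + 180 = 882 px.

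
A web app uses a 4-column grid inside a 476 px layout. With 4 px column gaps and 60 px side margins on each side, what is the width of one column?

86 px

Content width = 476 − 2·60 = 356 px.
356 − 3·4 = 344; ÷4 gives c = 86 px.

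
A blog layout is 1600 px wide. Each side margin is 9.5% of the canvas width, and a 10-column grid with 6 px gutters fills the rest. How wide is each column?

Margins: 9.5% × 1600 = 152 px each, so content = 1600 − 304 = 1296 px.
10c + 9·6 = 1296 → 10c = 1242 → c = 124.2 px.

124.2 px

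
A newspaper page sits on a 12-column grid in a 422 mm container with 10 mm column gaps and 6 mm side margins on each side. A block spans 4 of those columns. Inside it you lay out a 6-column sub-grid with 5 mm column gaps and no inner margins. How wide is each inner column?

17.5 mm

Subtract both margins: 422 − 2·6 = 410 mm.
12 columns + 11 column gaps: 12c + 11·10 = 410.
12c = 410 − 110 = 300, so c = 25 mm.
Span of 4: 4·25 + 3·10 = 100 + 30 = 130 mm.
6 columns + 5 column gaps: 6d + 5·5 = 130.
6d = 130 − 25 = 105, so d = 17.5 mm.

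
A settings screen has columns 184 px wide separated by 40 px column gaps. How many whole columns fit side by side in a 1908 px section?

Each extra column adds 184 + 40 = 224 px.
(1908 + 40) / 224 = 8.70, so 8 columns fit.

8 columns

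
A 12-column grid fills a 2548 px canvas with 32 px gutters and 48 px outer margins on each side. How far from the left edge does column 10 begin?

Subtract both margins: 2548 − 2·48 = 2452 px.
12 columns + 11 gutters: 12c + 11·32 = 2452.
12c = 2452 − 352 = 2100, so c = 175 px.
Each column+gutter stride is 207 px; 9 of them past the 48 px margin is 48 + 1863 = 1911 px.

1911 px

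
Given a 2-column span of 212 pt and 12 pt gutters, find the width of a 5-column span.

548 pt

Subtracting 1 gutter of 12 leaves 200 for 2 columns, so c = 100 pt.
5 columns plus 4 gutters: 500 + 48 = 548 pt.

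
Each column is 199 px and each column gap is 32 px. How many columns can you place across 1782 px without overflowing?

7 columns

7 columns: 7·199 + 6·32 = 1585 px ≤ 1782.
8 columns: 1816 px > 1782. So 7.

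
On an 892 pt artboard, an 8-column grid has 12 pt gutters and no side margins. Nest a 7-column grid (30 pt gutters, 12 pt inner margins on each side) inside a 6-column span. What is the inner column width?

8c + 7·12 = 892 → 8c = 808 → c = 101 pt.
6 columns plus 5 gutters: 606 + 60 = 666 pt.
Inner content = 666 − 2·12 = 642 pt.
7d + 6·30 = 642 → 7d = 462 → d = 66 pt.

66 pt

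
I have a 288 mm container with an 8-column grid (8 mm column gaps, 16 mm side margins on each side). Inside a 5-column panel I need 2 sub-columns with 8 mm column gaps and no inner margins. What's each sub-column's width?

Subtract both margins: 288 − 2·16 = 256 mm.
8c + 7·8 = 256 → 8c = 200 → c = 25 mm.
Span of 5: 5·25 + 4·8 = 125 + 32 = 157 mm.
Subtracting 1 column gap of 8 leaves 149 for 2 columns, so d = 74.5 mm.

74.5 mm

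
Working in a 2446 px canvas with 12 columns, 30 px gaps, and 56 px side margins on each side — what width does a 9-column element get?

Subtract both margins: 2446 − 2·56 = 2334 px.
2334 − 11·30 = 2004; ÷12 gives c = 167 px.
9 columns plus 8 gaps: 1503 + 240 = 1743 px.

1743 px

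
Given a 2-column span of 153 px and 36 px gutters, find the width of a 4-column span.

342 px

2 columns + 1 gutter: 2c + 1·36 = 153.
2c = 153 − 36 = 117, so c = 58.5 px.
Span of 4: 4·58.5 + 3·36 = 234 + 108 = 342 px.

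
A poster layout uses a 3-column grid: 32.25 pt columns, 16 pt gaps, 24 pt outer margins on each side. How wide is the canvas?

176.75 pt

Total width: 2·24 + 3·32.25 + 2·16 = 176.75 pt.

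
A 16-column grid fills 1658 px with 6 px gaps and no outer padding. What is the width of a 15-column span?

1554 px

16c + 15·6 = 1658 → 16c = 1568 → c = 98 px.
15-column span = 15·98 + 14·6 = 1554 px.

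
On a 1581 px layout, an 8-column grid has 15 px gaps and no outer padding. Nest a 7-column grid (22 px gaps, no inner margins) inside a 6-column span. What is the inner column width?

150 px

8 columns + 7 gaps: 8c + 7·15 = 1581.
8c = 1581 − 105 = 1476, so c = 184.5 px.
Span of 6: 6·184.5 + 5·15 = 1107 + 75 = 1182 px.
1182 − 6·22 = 1050; ÷7 gives d = 150 px.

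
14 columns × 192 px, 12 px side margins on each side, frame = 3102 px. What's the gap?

Subtract both margins: 3102 − 2·12 = 3078 px.
14·192 + 13g = 3078 → 13g = 390 → g = 30 px.

30 px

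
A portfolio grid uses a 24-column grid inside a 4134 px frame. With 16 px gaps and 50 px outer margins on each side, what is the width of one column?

152.75 px

Inside the margins: 4134 − 100 = 4034 px.
4034 − 23·16 = 3666; ÷24 gives c = 152.75 px.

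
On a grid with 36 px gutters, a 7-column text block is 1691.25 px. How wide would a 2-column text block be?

Subtracting 6 gutters of 36 leaves 1475.25 for 7 columns, so c = 210.75 px.
2 columns plus 1 gutter: 421.5 + 36 = 457.5 px.

457.5 px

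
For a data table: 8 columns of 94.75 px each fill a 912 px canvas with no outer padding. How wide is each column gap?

8 columns take 8·94.75 = 758 px; remaining 154 splits into 7 column gaps.
g = 154 / 7 = 22 px.

22 px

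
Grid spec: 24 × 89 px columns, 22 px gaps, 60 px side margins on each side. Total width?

2762 px

Adding margins, columns and gutters: 120 + 2136 + 506 = 2762 px.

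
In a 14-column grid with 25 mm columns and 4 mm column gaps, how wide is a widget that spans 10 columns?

286 mm

10 columns plus 9 column gaps: 250 + 36 = 286 mm.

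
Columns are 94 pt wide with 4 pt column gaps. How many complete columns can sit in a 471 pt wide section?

Each extra column adds 94 + 4 = 98 pt.
(471 + 4) / 98 = 4.85, so 4 columns fit.

4 columns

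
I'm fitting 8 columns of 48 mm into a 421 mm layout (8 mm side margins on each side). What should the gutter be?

Take off 16 mm of margins, leaving 405 mm.
8·48 + 7g = 405 → 7g = 21 → g = 3 mm.

3 mm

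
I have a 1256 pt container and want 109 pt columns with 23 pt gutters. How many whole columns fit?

k columns need k·109 + (k−1)·23 = k·132 − 23.
k·132 − 23 ≤ 1256 → k ≤ 1279 / 132 ≈ 9.69, so k = 9.

9 columns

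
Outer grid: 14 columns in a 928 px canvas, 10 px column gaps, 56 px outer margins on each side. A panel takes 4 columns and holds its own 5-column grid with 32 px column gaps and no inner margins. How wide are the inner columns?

19.6 px

Inside the margins: 928 − 112 = 816 px.
Subtracting 13 column gaps of 10 leaves 686 for 14 columns, so c = 49 px.
4-column span = 4·49 + 3·10 = 226 px.
Subtracting 4 column gaps of 32 leaves 98 for 5 columns, so d = 19.6 px.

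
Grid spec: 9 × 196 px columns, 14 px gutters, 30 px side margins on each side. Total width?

Total width: 2·30 + 9·196 + 8·14 = 1936 px.

1936 px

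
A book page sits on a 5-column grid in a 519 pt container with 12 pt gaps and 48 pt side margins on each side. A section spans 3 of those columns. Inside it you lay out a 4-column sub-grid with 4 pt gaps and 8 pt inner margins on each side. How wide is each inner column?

55.25 pt

Outer content = 519 − 2·48 = 423 pt.
423 − 4·12 = 375; ÷5 gives c = 75 pt.
Span of 3: 3·75 + 2·12 = 225 + 24 = 249 pt.
Inner content = 249 − 2·8 = 233 pt.
4d + 3·4 = 233 → 4d = 221 → d = 55.25 pt.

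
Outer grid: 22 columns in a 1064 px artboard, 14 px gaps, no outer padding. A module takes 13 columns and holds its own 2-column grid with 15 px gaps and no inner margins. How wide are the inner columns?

22 columns + 21 gaps: 22c + 21·14 = 1064.
22c = 1064 − 294 = 770, so c = 35 px.
13-column span = 13·35 + 12·14 = 623 px.
Subtracting 1 gap of 15 leaves 608 for 2 columns, so d = 304 px.

304 px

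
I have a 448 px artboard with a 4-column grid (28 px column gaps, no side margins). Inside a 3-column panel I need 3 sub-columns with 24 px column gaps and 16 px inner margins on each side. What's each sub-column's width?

83 px

4c + 3·28 = 448 → 4c = 364 → c = 91 px.
3 columns plus 2 column gaps: 273 + 56 = 329 px.
Inner content = 329 − 2·16 = 297 px.
3 columns + 2 column gaps: 3d + 2·24 = 297.
3d = 297 − 48 = 249, so d = 83 px.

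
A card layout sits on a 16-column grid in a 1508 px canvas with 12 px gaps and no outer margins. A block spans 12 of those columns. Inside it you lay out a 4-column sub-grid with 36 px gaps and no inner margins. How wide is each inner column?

255 px

16 columns + 15 gaps: 16c + 15·12 = 1508.
16c = 1508 − 180 = 1328, so c = 83 px.
12-column span = 12·83 + 11·12 = 1128 px.
1128 − 3·36 = 1020; ÷4 gives d = 255 px.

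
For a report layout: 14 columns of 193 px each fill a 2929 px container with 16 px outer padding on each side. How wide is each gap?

Inside the margins: 2929 − 32 = 2897 px.
Columns use 2702 px, leaving 195 px across 13 gaps = 15 px each.

15 px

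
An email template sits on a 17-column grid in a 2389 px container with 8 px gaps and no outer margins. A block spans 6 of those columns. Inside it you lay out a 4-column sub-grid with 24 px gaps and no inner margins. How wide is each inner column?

2389 − 16·8 = 2261; ÷17 gives c = 133 px.
6-column span = 6·133 + 5·8 = 838 px.
Subtracting 3 gaps of 24 leaves 766 for 4 columns, so d = 191.5 px.

191.5 px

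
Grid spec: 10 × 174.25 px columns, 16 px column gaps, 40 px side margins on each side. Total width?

Container = 2·40 + 10·174.25 + 9·16 = 80 + 1742.5 + 144 = 1966.5 px.

1966.5 px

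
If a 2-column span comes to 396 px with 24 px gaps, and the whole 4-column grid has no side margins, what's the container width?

396 − 1·24 = 372; ÷2 gives c = 186 px.
Total width: 4·186 + 3·24 = 816 px.

816 px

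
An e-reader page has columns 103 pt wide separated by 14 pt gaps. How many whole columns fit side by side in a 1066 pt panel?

9 columns

k columns need k·103 + (k−1)·14 = k·117 − 14.
k·117 − 14 ≤ 1066 → k ≤ 1080 / 117 ≈ 9.23, so k = 9.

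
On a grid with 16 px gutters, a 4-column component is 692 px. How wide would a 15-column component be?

2639 px

4c + 3·16 = 692 → 4c = 644 → c = 161 px.
15 columns plus 14 gutters: 2415 + 224 = 2639 px.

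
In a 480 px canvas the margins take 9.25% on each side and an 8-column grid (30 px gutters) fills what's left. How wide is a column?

22.65 px

Margins: 9.25% × 480 = 44.4 px each, so content = 480 − 88.8 = 391.2 px.
8c + 7·30 = 391.2 → 8c = 181.2 → c = 22.65 px.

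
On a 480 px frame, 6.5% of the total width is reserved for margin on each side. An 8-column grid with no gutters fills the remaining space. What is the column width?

52.2 px

Margins: 6.5% × 480 = 31.2 px each, so content = 480 − 62.4 = 417.6 px.
417.6 / 8 = 52.2 px per column.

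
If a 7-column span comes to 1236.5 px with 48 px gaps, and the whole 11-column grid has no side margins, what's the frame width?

1970.5 px

1236.5 − 6·48 = 948.5; ÷7 gives c = 135.5 px.
Total width: 11·135.5 + 10·48 = 1970.5 px.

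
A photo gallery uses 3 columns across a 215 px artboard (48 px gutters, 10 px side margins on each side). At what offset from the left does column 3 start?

172 px

Inside the margins: 215 − 20 = 195 px.
195 − 2·48 = 99; ÷3 gives c = 33 px.
Column 3 starts at margin + 2·(column + gutter) = 10 + 2·81 = 172 px.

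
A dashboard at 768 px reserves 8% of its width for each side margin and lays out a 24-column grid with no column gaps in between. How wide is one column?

26.88 px

Margins: 8% × 768 = 61.44 px each, so content = 768 − 122.88 = 645.12 px.
With no column gaps, each column is 645.12/24 = 26.88 px.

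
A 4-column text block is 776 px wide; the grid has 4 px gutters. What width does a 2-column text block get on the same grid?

386 px

Subtracting 3 gutters of 4 leaves 764 for 4 columns, so c = 191 px.
2 columns plus 1 gutter: 382 + 4 = 386 px.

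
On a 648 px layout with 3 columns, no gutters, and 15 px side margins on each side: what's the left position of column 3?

427 px

Inside the margins: 648 − 30 = 618 px.
With no gutters, each column is 618/3 = 206 px.
Each column+gutter stride is 206 px; 2 of them past the 15 px margin is 15 + 412 = 427 px.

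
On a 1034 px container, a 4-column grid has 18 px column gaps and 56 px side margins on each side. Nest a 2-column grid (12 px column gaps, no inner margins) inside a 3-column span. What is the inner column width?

337.5 px

Subtract both margins: 1034 − 2·56 = 922 px.
922 − 3·18 = 868; ÷4 gives c = 217 px.
3 columns plus 2 column gaps: 651 + 36 = 687 px.
687 − 1·12 = 675; ÷2 gives d = 337.5 px.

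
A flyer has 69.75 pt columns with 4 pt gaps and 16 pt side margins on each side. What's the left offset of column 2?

Column 2 starts at margin + 1·(column + gutter) = 16 + 1·73.75 = 89.75 pt.

89.75 pt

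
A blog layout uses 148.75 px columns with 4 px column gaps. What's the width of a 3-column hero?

454.25 px

3-column span = 3·148.75 + 2·4 = 454.25 px.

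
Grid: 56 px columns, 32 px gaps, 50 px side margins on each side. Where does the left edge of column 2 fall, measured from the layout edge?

138 px

Before column 2: the margin + 1 column + 1 gap.
Offset = 50 + 1·(56 + 32) = 50 + 88 = 138 px.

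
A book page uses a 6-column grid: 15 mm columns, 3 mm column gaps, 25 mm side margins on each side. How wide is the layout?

Total width: 2·25 + 6·15 + 5·3 = 155 mm.

155 mm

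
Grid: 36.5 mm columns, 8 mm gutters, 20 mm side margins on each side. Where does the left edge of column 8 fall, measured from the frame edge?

Each column+gutter stride is 44.5 mm; 7 of them past the 20 mm margin is 20 + 311.5 = 331.5 mm.

331.5 mm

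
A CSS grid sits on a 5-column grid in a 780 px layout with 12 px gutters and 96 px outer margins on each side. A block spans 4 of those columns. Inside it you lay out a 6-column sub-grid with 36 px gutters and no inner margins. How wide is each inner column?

Subtract both margins: 780 − 2·96 = 588 px.
Subtracting 4 gutters of 12 leaves 540 for 5 columns, so c = 108 px.
Span of 4: 4·108 + 3·12 = 432 + 36 = 468 px.
6d + 5·36 = 468 → 6d = 288 → d = 48 px.

48 px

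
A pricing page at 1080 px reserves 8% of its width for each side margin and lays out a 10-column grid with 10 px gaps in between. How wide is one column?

1080 × (1 − 2·8%) = 1080 × 84% = 907.2 px for the columns.
10c + 9·10 = 907.2 → 10c = 817.2 → c = 81.72 px.

81.72 px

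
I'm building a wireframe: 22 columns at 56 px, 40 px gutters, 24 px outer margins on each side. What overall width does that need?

Adding margins, columns and gutters: 48 + 1232 + 840 = 2120 px.

2120 px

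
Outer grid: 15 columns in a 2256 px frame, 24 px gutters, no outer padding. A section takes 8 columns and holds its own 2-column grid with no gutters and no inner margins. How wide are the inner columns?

596 px

Subtracting 14 gutters of 24 leaves 1920 for 15 columns, so c = 128 px.
Span of 8: 8·128 + 7·24 = 1024 + 168 = 1192 px.
2d = 1192 → d = 596 px.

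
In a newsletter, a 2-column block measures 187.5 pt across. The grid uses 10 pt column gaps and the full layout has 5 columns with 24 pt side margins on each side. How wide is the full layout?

531.75 pt

Subtracting 1 column gap of 10 leaves 177.5 for 2 columns, so c = 88.75 pt.
Layout = 2·24 + 5·88.75 + 4·10 = 48 + 443.75 + 40 = 531.75 pt.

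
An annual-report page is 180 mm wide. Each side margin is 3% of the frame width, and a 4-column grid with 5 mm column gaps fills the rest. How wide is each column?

38.55 mm

180 × (1 − 2·3%) = 180 × 94% = 169.2 mm for the columns.
4c + 3·5 = 169.2 → 4c = 154.2 → c = 38.55 mm.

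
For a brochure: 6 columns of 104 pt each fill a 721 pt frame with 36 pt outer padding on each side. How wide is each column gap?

Subtract both margins: 721 − 2·36 = 649 pt.
6·104 + 5g = 649 → 5g = 25 → g = 5 pt.

5 pt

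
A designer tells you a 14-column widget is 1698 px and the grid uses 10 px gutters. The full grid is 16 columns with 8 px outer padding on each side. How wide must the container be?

14c + 13·10 = 1698 → 14c = 1568 → c = 112 px.
Total width: 2·8 + 16·112 + 15·10 = 1958 px.

1958 px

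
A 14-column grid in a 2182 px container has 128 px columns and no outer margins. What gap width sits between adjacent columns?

30 px

14 columns take 14·128 = 1792 px; remaining 390 splits into 13 gaps.
g = 390 / 13 = 30 px.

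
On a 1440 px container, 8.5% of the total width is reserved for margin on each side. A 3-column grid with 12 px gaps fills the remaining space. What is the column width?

390.4 px

Each margin = 8.5% of 1440 = 122.4 px; content = 1440 − 2·122.4 = 1195.2 px.
Subtracting 2 gaps of 12 leaves 1171.2 for 3 columns, so c = 390.4 px.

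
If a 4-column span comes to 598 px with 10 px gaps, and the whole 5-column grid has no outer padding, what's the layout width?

750 px

4c + 3·10 = 598 → 4c = 568 → c = 142 px.
Total width: 5·142 + 4·10 = 750 px.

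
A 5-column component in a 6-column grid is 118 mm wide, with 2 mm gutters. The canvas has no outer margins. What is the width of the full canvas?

142 mm

5 columns + 4 gutters: 5c + 4·2 = 118.
5c = 118 − 8 = 110, so c = 22 mm.
Total width: 6·22 + 5·2 = 142 mm.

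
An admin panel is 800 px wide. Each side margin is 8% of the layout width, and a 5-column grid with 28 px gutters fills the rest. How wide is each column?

112 px

Each margin = 8% of 800 = 64 px; content = 800 − 2·64 = 672 px.
5 columns + 4 gutters: 5c + 4·28 = 672.
5c = 672 − 112 = 560, so c = 112 px.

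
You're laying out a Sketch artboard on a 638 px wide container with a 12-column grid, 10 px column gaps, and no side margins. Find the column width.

44 px

638 − 11·10 = 528; ÷12 gives c = 44 px.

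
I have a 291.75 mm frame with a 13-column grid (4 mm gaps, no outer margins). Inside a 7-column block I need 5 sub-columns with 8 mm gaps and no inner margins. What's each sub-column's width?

24.65 mm

13c + 12·4 = 291.75 → 13c = 243.75 → c = 18.75 mm.
Span of 7: 7·18.75 + 6·4 = 131.25 + 24 = 155.25 mm.
Subtracting 4 gaps of 8 leaves 123.25 for 5 columns, so d = 24.65 mm.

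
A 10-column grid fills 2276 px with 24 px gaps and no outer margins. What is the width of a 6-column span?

10c + 9·24 = 2276 → 10c = 2060 → c = 206 px.
6-column span = 6·206 + 5·24 = 1356 px.

1356 px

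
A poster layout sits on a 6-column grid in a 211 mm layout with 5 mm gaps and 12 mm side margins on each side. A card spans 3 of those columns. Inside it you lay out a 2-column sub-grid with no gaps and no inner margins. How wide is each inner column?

Subtract both margins: 211 − 2·12 = 187 mm.
6c + 5·5 = 187 → 6c = 162 → c = 27 mm.
3 columns plus 2 gaps: 81 + 10 = 91 mm.
With no gaps, each column is 91/2 = 45.5 mm.

45.5 mm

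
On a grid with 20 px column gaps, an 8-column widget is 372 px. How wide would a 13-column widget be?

8 columns + 7 column gaps: 8c + 7·20 = 372.
8c = 372 − 140 = 232, so c = 29 px.
Span of 13: 13·29 + 12·20 = 377 + 240 = 617 px.

617 px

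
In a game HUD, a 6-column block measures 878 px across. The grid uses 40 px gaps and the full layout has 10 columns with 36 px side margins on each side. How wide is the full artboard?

878 − 5·40 = 678; ÷6 gives c = 113 px.
Total width: 2·36 + 10·113 + 9·40 = 1562 px.

1562 px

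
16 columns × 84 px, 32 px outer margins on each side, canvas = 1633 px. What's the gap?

Subtract both margins: 1633 − 2·32 = 1569 px.
16 columns take 16·84 = 1344 px; remaining 225 splits into 15 gaps.
g = 225 / 15 = 15 px.

15 px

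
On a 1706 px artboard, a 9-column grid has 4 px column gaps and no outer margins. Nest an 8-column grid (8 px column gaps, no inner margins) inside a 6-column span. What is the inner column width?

9c + 8·4 = 1706 → 9c = 1674 → c = 186 px.
6 columns plus 5 column gaps: 1116 + 20 = 1136 px.
8 columns + 7 column gaps: 8d + 7·8 = 1136.
8d = 1136 − 56 = 1080, so d = 135 px.

135 px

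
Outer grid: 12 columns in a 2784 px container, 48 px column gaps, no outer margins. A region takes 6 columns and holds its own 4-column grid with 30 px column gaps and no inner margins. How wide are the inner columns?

2784 − 11·48 = 2256; ÷12 gives c = 188 px.
6 columns plus 5 column gaps: 1128 + 240 = 1368 px.
1368 − 3·30 = 1278; ÷4 gives d = 319.5 px.

319.5 px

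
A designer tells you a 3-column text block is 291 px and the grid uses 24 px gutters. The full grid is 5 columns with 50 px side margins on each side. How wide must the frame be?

601 px

291 − 2·24 = 243; ÷3 gives c = 81 px.
Total width: 2·50 + 5·81 + 4·24 = 601 px.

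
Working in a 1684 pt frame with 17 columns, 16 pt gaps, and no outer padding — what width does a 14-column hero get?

Subtracting 16 gaps of 16 leaves 1428 for 17 columns, so c = 84 pt.
14 columns plus 13 gaps: 1176 + 208 = 1384 pt.

1384 pt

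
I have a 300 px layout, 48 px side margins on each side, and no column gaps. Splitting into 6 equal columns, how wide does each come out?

Content width = 300 − 2·48 = 204 px.
6c = 204 → c = 34 px.

34 px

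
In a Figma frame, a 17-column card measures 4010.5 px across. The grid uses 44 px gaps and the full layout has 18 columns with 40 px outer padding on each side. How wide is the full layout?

17 columns + 16 gaps: 17c + 16·44 = 4010.5.
17c = 4010.5 − 704 = 3306.5, so c = 194.5 px.
Total width: 2·40 + 18·194.5 + 17·44 = 4329 px.

4329 px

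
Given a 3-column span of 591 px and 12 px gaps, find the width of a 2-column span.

Subtracting 2 gaps of 12 leaves 567 for 3 columns, so c = 189 px.
Span of 2: 2·189 + 1·12 = 378 + 12 = 390 px.

390 px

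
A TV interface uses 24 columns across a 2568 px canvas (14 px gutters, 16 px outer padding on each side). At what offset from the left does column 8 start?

Take off 32 px of margins, leaving 2536 px.
Subtracting 23 gutters of 14 leaves 2214 for 24 columns, so c = 92.25 px.
Each column+gutter stride is 106.25 px; 7 of them past the 16 px margin is 16 + 743.75 = 759.75 px.

759.75 px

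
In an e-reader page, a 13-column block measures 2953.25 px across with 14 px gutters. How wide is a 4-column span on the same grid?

13 columns + 12 gutters: 13c + 12·14 = 2953.25.
13c = 2953.25 − 168 = 2785.25, so c = 214.25 px.
4-column span = 4·214.25 + 3·14 = 899 px.

899 px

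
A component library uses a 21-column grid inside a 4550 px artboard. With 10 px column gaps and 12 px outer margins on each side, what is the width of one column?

Take off 24 px of margins, leaving 4526 px.
Subtracting 20 column gaps of 10 leaves 4326 for 21 columns, so c = 206 px.

206 px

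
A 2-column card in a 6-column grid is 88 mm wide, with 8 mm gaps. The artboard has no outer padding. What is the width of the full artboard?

2 columns + 1 gap: 2c + 1·8 = 88.
2c = 88 − 8 = 80, so c = 40 mm.
Summing: 240 + 40 = 280 mm.

280 mm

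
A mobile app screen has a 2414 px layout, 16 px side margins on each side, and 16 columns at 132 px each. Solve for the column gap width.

Take off 32 px of margins, leaving 2382 px.
Columns use 2112 px, leaving 270 px across 15 column gaps = 18 px each.

18 px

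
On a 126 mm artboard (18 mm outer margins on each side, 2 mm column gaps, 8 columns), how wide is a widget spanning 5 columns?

Content width = 126 − 2·18 = 90 mm.
90 − 7·2 = 76; ÷8 gives c = 9.5 mm.
5 columns plus 4 column gaps: 47.5 + 8 = 55.5 mm.

55.5 mm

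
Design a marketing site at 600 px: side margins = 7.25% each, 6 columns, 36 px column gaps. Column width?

55.5 px

600 × (1 − 2·7.25%) = 600 × 85.5% = 513 px for the columns.
513 − 5·36 = 333; ÷6 gives c = 55.5 px.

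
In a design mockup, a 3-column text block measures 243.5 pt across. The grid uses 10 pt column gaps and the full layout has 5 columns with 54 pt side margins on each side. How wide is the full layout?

243.5 − 2·10 = 223.5; ÷3 gives c = 74.5 pt.
Adding margins, columns and gutters: 108 + 372.5 + 40 = 520.5 pt.

520.5 pt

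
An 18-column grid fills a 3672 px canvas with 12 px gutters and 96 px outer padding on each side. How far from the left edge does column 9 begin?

1648 px

Take off 192 px of margins, leaving 3480 px.
3480 − 17·12 = 3276; ÷18 gives c = 182 px.
Before column 9: the margin + 8 columns + 8 gutters.
Offset = 96 + 8·(182 + 12) = 96 + 1552 = 1648 px.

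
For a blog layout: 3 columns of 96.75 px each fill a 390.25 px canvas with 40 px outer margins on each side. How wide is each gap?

10 px

Take off 80 px of margins, leaving 310.25 px.
3 columns take 3·96.75 = 290.25 px; remaining 20 splits into 2 gaps.
g = 20 / 2 = 10 px.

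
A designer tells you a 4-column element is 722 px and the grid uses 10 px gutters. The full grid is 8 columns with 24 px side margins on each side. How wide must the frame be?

4c + 3·10 = 722 → 4c = 692 → c = 173 px.
Total width: 2·24 + 8·173 + 7·10 = 1502 px.

1502 px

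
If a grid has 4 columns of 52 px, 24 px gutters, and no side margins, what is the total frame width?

Frame = 4·52 + 3·24 = 208 + 72 = 280 px.

280 px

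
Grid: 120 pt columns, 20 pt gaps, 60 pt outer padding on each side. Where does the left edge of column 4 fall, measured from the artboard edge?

480 pt

Each column+gutter stride is 140 pt; 3 of them past the 60 pt margin is 60 + 420 = 480 pt.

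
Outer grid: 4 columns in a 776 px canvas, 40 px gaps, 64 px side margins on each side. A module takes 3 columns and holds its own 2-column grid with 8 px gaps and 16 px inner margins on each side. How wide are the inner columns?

Inside the margins: 776 − 128 = 648 px.
Subtracting 3 gaps of 40 leaves 528 for 4 columns, so c = 132 px.
Span of 3: 3·132 + 2·40 = 396 + 80 = 476 px.
Inner content = 476 − 2·16 = 444 px.
444 − 1·8 = 436; ÷2 gives d = 218 px.

218 px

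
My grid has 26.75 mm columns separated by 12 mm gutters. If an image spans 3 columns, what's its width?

104.25 mm

3-column span = 3·26.75 + 2·12 = 104.25 mm.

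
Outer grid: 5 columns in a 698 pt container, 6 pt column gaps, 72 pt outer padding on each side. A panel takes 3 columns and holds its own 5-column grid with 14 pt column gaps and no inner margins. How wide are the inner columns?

Subtract both margins: 698 − 2·72 = 554 pt.
554 − 4·6 = 530; ÷5 gives c = 106 pt.
3 columns plus 2 column gaps: 318 + 12 = 330 pt.
5d + 4·14 = 330 → 5d = 274 → d = 54.8 pt.

54.8 pt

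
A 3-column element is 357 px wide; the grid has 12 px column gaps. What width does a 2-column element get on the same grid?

Subtracting 2 column gaps of 12 leaves 333 for 3 columns, so c = 111 px.
2-column span = 2·111 + 1·12 = 234 px.

234 px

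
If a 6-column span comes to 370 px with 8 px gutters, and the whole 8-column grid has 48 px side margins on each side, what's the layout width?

592 px

Subtracting 5 gutters of 8 leaves 330 for 6 columns, so c = 55 px.
Total width: 2·48 + 8·55 + 7·8 = 592 px.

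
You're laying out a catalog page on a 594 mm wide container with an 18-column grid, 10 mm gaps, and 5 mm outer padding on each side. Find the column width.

23 mm

Subtract both margins: 594 − 2·5 = 584 mm.
Subtracting 17 gaps of 10 leaves 414 for 18 columns, so c = 23 mm.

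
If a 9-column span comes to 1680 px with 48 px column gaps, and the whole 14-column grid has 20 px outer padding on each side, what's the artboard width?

1680 − 8·48 = 1296; ÷9 gives c = 144 px.
Artboard = 2·20 + 14·144 + 13·48 = 40 + 2016 + 624 = 2680 px.

2680 px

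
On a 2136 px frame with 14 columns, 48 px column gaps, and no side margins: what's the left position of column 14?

14c + 13·48 = 2136 → 14c = 1512 → c = 108 px.
No margin, so column 14 starts at 13·(column + gutter) = 13·156 = 2028 px.

2028 px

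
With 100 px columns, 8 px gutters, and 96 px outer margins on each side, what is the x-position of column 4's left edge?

420 px

Each column+gutter stride is 108 px; 3 of them past the 96 px margin is 96 + 324 = 420 px.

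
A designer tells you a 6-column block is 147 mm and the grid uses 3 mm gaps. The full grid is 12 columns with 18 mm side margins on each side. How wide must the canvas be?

Subtracting 5 gaps of 3 leaves 132 for 6 columns, so c = 22 mm.
Canvas = 2·18 + 12·22 + 11·3 = 36 + 264 + 33 = 333 mm.

333 mm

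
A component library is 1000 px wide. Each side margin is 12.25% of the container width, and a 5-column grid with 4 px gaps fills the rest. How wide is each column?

1000 × (1 − 2·12.25%) = 1000 × 75.5% = 755 px for the columns.
5 columns + 4 gaps: 5c + 4·4 = 755.
5c = 755 − 16 = 739, so c = 147.8 px.

147.8 px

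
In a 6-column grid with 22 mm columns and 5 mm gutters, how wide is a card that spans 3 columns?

76 mm

3-column span = 3·22 + 2·5 = 76 mm.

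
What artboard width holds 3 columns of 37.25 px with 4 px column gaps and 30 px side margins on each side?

Artboard = 2·30 + 3·37.25 + 2·4 = 60 + 111.75 + 8 = 179.75 px.

179.75 px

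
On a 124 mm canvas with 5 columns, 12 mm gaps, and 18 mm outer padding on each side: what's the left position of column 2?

Take off 36 mm of margins, leaving 88 mm.
5c + 4·12 = 88 → 5c = 40 → c = 8 mm.
Column 2 starts at margin + 1·(column + gutter) = 18 + 1·20 = 38 mm.

38 mm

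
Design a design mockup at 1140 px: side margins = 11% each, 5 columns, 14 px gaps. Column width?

166.64 px

Margins: 11% × 1140 = 125.4 px each, so content = 1140 − 250.8 = 889.2 px.
Subtracting 4 gaps of 14 leaves 833.2 for 5 columns, so c = 166.64 px.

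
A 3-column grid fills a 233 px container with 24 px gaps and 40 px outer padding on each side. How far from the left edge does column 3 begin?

158 px

Take off 80 px of margins, leaving 153 px.
Subtracting 2 gaps of 24 leaves 105 for 3 columns, so c = 35 px.
Column 3 starts at margin + 2·(column + gutter) = 40 + 2·59 = 158 px.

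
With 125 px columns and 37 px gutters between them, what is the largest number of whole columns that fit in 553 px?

3 columns

Each extra column adds 125 + 37 = 162 px.
(553 + 37) / 162 = 3.64, so 3 columns fit.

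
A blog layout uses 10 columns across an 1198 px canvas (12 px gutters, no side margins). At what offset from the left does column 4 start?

363 px

1198 − 9·12 = 1090; ÷10 gives c = 109 px.
Each column+gutter stride is 121 px; with no margin, 3 of them is 363 px.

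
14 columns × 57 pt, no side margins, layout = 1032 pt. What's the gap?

14·57 + 13g = 1032 → 13g = 234 → g = 18 pt.

18 pt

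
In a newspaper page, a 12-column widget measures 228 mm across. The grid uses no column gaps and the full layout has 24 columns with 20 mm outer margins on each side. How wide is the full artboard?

228 / 12 = 19 mm per column.
Summing: 40 + 456 = 496 mm.

496 mm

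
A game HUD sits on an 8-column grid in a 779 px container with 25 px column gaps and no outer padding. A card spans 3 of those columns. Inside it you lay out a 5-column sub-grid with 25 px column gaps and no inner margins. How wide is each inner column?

Subtracting 7 column gaps of 25 leaves 604 for 8 columns, so c = 75.5 px.
3-column span = 3·75.5 + 2·25 = 276.5 px.
5 columns + 4 column gaps: 5d + 4·25 = 276.5.
5d = 276.5 − 100 = 176.5, so d = 35.3 px.

35.3 px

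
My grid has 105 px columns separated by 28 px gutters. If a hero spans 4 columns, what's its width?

504 px

Span of 4: 4·105 + 3·28 = 420 + 84 = 504 px.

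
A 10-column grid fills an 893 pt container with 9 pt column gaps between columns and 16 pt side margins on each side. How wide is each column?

78 pt

Subtract both margins: 893 − 2·16 = 861 pt.
861 − 9·9 = 780; ÷10 gives c = 78 pt.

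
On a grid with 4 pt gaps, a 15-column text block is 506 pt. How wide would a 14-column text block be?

Subtracting 14 gaps of 4 leaves 450 for 15 columns, so c = 30 pt.
Span of 14: 14·30 + 13·4 = 420 + 52 = 472 pt.

472 pt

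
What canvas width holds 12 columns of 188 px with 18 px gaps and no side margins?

2454 px

Total width: 12·188 + 11·18 = 2454 px.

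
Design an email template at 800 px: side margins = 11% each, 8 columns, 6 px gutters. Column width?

Margins: 11% × 800 = 88 px each, so content = 800 − 176 = 624 px.
Subtracting 7 gutters of 6 leaves 582 for 8 columns, so c = 72.75 px.

72.75 px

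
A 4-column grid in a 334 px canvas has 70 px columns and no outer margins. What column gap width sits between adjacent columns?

4·70 + 3g = 334 → 3g = 54 → g = 18 px.

18 px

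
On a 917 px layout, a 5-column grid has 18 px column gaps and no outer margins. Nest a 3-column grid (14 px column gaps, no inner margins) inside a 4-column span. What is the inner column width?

234 px

5 columns + 4 column gaps: 5c + 4·18 = 917.
5c = 917 − 72 = 845, so c = 169 px.
4 columns plus 3 column gaps: 676 + 54 = 730 px.
Subtracting 2 column gaps of 14 leaves 702 for 3 columns, so d = 234 px.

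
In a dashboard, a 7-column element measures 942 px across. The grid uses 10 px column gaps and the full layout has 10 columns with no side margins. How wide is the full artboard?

1350 px

7 columns + 6 column gaps: 7c + 6·10 = 942.
7c = 942 − 60 = 882, so c = 126 px.
Summing: 1260 + 90 = 1350 px.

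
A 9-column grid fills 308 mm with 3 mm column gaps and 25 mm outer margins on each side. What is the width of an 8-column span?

Subtract both margins: 308 − 2·25 = 258 mm.
9c + 8·3 = 258 → 9c = 234 → c = 26 mm.
8 columns plus 7 column gaps: 208 + 21 = 229 mm.

229 mm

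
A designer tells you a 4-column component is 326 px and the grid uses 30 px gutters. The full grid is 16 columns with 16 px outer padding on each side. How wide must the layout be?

1426 px

326 − 3·30 = 236; ÷4 gives c = 59 px.
Layout = 2·16 + 16·59 + 15·30 = 32 + 944 + 450 = 1426 px.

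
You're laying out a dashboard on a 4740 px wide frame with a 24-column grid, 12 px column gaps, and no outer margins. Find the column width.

186 px

24 columns + 23 column gaps: 24c + 23·12 = 4740.
24c = 4740 − 276 = 4464, so c = 186 px.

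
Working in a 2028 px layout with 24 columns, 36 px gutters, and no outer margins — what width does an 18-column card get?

1512 px

2028 − 23·36 = 1200; ÷24 gives c = 50 px.
18-column span = 18·50 + 17·36 = 1512 px.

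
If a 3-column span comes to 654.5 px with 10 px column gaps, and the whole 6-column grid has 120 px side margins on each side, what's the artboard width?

1559 px

654.5 − 2·10 = 634.5; ÷3 gives c = 211.5 px.
Adding margins, columns and gutters: 240 + 1269 + 50 = 1559 px.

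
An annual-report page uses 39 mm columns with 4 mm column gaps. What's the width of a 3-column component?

125 mm

3-column span = 3·39 + 2·4 = 125 mm.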